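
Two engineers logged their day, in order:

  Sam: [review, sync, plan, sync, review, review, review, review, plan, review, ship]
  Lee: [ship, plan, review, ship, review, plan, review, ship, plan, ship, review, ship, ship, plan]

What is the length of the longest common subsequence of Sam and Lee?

7

Match plan (Sam #3, Lee #2), then review (Sam #5, Lee #3), then review (Sam #6, Lee #5), then review (Sam #7, Lee #7), then plan (Sam #9, Lee #9), then review (Sam #10, Lee #11), then ship (Sam #11, Lee #13) — 7 tasks in the same relative order in both, and the DP table's final entry dp[11][14] is also 7, so no common subsequence is longer.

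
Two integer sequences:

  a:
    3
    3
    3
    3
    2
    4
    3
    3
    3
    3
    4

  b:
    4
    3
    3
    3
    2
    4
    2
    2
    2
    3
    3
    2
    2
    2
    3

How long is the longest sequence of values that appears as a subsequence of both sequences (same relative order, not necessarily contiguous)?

One common subsequence of length 8: 3 [2,2], 3 [3,3], 3 [4,4], 2 [5,5], 4 [6,6], 3 [7,10], 3 [8,11], 3 [10,15]. The LCS DP gives dp[11][15] = 8, so this is optimal.

8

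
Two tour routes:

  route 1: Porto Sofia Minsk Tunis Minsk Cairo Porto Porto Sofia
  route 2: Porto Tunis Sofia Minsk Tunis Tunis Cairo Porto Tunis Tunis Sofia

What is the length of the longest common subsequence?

7

One common subsequence of length 7: Porto (route 1 #1, route 2 #1), Sofia (route 1 #2, route 2 #3), Minsk (route 1 #3, route 2 #4), Tunis (route 1 #4, route 2 #6), Cairo (route 1 #6, route 2 #7), Porto (route 1 #7, route 2 #8), Sofia (route 1 #9, route 2 #11). The LCS DP gives dp[9][11] = 7, so this is optimal.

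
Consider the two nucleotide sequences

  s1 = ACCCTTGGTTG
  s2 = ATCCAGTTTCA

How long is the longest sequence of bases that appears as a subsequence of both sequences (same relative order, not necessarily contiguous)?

Taking A (s1 #1, s2 #1); then C (s1 #2, s2 #3); then C (s1 #3, s2 #4); then T (s1 #5, s2 #7); then T (s1 #6, s2 #8); then T (s1 #9, s2 #9) gives a common subsequence of length 6. dp[11][11] = 6 confirms this is the maximum.

6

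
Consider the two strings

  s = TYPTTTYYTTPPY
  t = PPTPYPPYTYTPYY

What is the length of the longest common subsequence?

8

Pick T (s #1, t #3) → Y (s #2, t #5) → P (s #3, t #7) → T (s #6, t #9) → Y (s #8, t #10) → T (s #10, t #11) → P (s #11, t #12) → Y (s #13, t #14); all 8 characters appear in both, in order, and the DP table's final entry dp[13][14] is also 8, so no common subsequence is longer.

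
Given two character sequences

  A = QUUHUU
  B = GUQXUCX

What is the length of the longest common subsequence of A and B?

2

Let dp[i][j] be the LCS length of the first i characters of A and the first j characters of B. dp[i][j] = dp[i-1][j-1]+1 when the i-th and j-th characters match, else max(dp[i-1][j], dp[i][j-1]).
    ·  G  U  Q  X  U  C  X
 ·  0  0  0  0  0  0  0  0
 Q  0  0  0  1  1  1  1  1
 U  0  0  1  1  1  2  2  2
 U  0  0  1  1  1  2  2  2
 H  0  0  1  1  1  2  2  2
 U  0  0  1  1  1  2  2  2
 U  0  0  1  1  1  2  2  2
dp[6][7] = 2. One LCS (by backtracking along matches): QU.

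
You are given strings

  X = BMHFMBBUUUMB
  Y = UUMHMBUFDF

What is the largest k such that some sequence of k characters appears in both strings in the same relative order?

5

Pick M at X[2]=Y[3] → H at X[3]=Y[4] → M at X[5]=Y[5] → B at X[7]=Y[6] → U at X[8]=Y[7]; all 5 characters appear in both, in order. The LCS DP gives dp[12][10] = 5, so this is optimal.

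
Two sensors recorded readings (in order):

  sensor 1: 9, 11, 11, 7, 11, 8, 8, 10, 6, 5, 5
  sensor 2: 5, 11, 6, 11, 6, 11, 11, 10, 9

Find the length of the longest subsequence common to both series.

Match 11 (sensor 1 #2, sensor 2 #4) → 11 (sensor 1 #3, sensor 2 #6) → 11 (sensor 1 #5, sensor 2 #7) → 10 (sensor 1 #8, sensor 2 #8) — 4 values in the same relative order in both. dp[11][9] = 4 confirms this is the maximum.

4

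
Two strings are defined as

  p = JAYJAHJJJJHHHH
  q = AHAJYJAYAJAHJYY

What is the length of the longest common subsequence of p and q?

7

One common subsequence of length 7: J at p[1]=q[6], then A at p[2]=q[7], then Y at p[3]=q[8], then J at p[4]=q[10], then A at p[5]=q[11], then H at p[6]=q[12], then J at p[7]=q[13]. Since dp[14][15] = 7, nothing longer is possible.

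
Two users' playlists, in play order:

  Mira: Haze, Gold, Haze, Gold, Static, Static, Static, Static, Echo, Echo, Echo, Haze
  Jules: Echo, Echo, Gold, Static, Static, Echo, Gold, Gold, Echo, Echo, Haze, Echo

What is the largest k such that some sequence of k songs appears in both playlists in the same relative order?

Taking Gold at Mira[4]=Jules[3]; then Static at Mira[7]=Jules[4]; then Static at Mira[8]=Jules[5]; then Echo at Mira[9]=Jules[6]; then Echo at Mira[10]=Jules[9]; then Echo at Mira[11]=Jules[10]; then Haze at Mira[12]=Jules[11] gives a common subsequence of length 7. dp[12][12] = 7 confirms this is the maximum.

7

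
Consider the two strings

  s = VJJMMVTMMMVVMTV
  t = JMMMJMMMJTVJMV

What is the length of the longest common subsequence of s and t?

Pick J at s[2]=t[1] → M at s[4]=t[3] → M at s[5]=t[4] → M at s[8]=t[6] → M at s[9]=t[7] → M at s[10]=t[8] → V at s[11]=t[11] → M at s[13]=t[13] → V at s[15]=t[14]; all 9 characters appear in both, in order. Since dp[15][14] = 9, nothing longer is possible.

9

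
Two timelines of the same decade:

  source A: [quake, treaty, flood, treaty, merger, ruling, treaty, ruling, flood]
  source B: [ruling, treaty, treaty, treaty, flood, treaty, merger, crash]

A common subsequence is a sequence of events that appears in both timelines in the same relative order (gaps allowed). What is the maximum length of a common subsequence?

Match treaty [2,4], then flood [3,5], then treaty [4,6], then merger [5,7] — 4 events in the same relative order in both. The LCS DP gives dp[9][8] = 4, so this is optimal.

4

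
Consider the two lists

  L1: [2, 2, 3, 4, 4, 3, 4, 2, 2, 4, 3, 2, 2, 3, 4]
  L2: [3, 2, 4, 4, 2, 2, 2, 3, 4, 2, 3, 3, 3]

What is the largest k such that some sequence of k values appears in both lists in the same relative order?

Pick 2 [2,2], then 4 [4,3], then 4 [5,4], then 3 [6,8], then 4 [7,9], then 2 [8,10], then 3 [11,12], then 3 [14,13]; all 8 values appear in both, in order. dp[15][13] = 8 confirms this is the maximum.

8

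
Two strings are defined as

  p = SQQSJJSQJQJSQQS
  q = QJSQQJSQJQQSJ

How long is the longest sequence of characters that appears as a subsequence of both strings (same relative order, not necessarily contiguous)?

10

Match S (p #1, q #3), Q (p #2, q #4), Q (p #3, q #5), J (p #6, q #6), S (p #7, q #7), Q (p #10, q #8), J (p #11, q #9), Q (p #13, q #10), Q (p #14, q #11), S (p #15, q #12) — 10 characters in the same relative order in both. dp[15][13] = 10 confirms this is the maximum.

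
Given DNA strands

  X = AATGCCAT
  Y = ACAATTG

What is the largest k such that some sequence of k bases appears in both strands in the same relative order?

4

Let dp[i][j] be the LCS length of the first i bases of X and the first j bases of Y. dp[i][j] = dp[i-1][j-1]+1 when the i-th and j-th bases match, else max(dp[i-1][j], dp[i][j-1]).
    ·  A  C  A  A  T  T  G
 ·  0  0  0  0  0  0  0  0
 A  0  1  1  1  1  1  1  1
 A  0  1  1  2  2  2  2  2
 T  0  1  1  2  2  3  3  3
 G  0  1  1  2  2  3  3  4
 C  0  1  2  2  2  3  3  4
 C  0  1  2  2  2  3  3  4
 A  0  1  2  3  3  3  3  4
 T  0  1  2  3  3  4  4  4
dp[8][7] = 4. One LCS (by backtracking along matches): AATG.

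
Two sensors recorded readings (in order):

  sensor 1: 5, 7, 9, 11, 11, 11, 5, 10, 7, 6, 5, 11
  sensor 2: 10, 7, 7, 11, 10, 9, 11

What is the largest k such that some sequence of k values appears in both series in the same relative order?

Let dp[i][j] be the LCS length of the first i values of sensor 1 and the first j values of sensor 2. dp[i][j] = dp[i-1][j-1]+1 when the i-th and j-th values match, else max(dp[i-1][j], dp[i][j-1]).
    · 10  7  7 11 10  9 11
 ·  0  0  0  0  0  0  0  0
 5  0  0  0  0  0  0  0  0
 7  0  0  1  1  1  1  1  1
 9  0  0  1  1  1  1  2  2
11  0  0  1  1  2  2  2  3
11  0  0  1  1  2  2  2  3
11  0  0  1  1  2  2  2  3
 5  0  0  1  1  2  2  2  3
10  0  1  1  1  2  3  3  3
 7  0  1  2  2  2  3  3  3
 6  0  1  2  2  2  3  3  3
 5  0  1  2  2  2  3  3  3
11  0  1  2  2  3  3  3  4
dp[12][7] = 4. One LCS (by backtracking along matches): 7, 11, 10, 11.

4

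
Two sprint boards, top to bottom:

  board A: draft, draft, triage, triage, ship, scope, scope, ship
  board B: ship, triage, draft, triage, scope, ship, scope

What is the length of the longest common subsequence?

Taking draft (board A #2, board B #3), then triage (board A #3, board B #4), then ship (board A #5, board B #6), then scope (board A #7, board B #7) gives a common subsequence of length 4, and the DP table's final entry dp[8][7] is also 4, so no common subsequence is longer.

4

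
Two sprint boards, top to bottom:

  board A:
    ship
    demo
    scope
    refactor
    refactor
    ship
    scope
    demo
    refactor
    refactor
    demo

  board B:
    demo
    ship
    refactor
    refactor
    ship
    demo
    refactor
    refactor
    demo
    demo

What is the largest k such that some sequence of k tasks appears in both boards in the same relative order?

8

Match ship at board A[1]=board B[2], then refactor at board A[4]=board B[3], then refactor at board A[5]=board B[4], then ship at board A[6]=board B[5], then demo at board A[8]=board B[6], then refactor at board A[9]=board B[7], then refactor at board A[10]=board B[8], then demo at board A[11]=board B[10] — 8 tasks in the same relative order in both, and the DP table's final entry dp[11][10] is also 8, so no common subsequence is longer.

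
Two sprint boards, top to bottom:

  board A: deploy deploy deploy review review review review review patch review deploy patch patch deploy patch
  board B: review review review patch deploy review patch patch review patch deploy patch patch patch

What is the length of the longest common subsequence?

Pick review (board A #4, board B #1) → review (board A #5, board B #2) → review (board A #6, board B #3) → review (board A #7, board B #6) → review (board A #8, board B #9) → patch (board A #9, board B #10) → deploy (board A #11, board B #11) → patch (board A #12, board B #12) → patch (board A #13, board B #13) → patch (board A #15, board B #14); all 10 tasks appear in both, in order. Since dp[15][14] = 10, nothing longer is possible.

10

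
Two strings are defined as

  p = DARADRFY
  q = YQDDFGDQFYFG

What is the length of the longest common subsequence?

4

Match D at p[1]=q[4], D at p[5]=q[7], F at p[7]=q[9], Y at p[8]=q[10] — 4 characters in the same relative order in both. Since dp[8][12] = 4, nothing longer is possible.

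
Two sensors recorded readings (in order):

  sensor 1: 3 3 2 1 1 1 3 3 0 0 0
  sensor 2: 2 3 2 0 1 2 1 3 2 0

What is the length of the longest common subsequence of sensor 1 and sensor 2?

6

Let dp[i][j] be the LCS length of the first i values of sensor 1 and the first j values of sensor 2. dp[i][j] = dp[i-1][j-1]+1 when the i-th and j-th values match, else max(dp[i-1][j], dp[i][j-1]).
    ·  2  3  2  0  1  2  1  3  2  0
 ·  0  0  0  0  0  0  0  0  0  0  0
 3  0  0  1  1  1  1  1  1  1  1  1
 3  0  0  1  1  1  1  1  1  2  2  2
 2  0  1  1  2  2  2  2  2  2  3  3
 1  0  1  1  2  2  3  3  3  3  3  3
 1  0  1  1  2  2  3  3  4  4  4  4
 1  0  1  1  2  2  3  3  4  4  4  4
 3  0  1  2  2  2  3  3  4  5  5  5
 3  0  1  2  2  2  3  3  4  5  5  5
 0  0  1  2  2  3  3  3  4  5  5  6
 0  0  1  2  2  3  3  3  4  5  5  6
 0  0  1  2  2  3  3  3  4  5  5  6
dp[11][10] = 6. One LCS (by backtracking along matches): 3, 2, 1, 1, 3, 0.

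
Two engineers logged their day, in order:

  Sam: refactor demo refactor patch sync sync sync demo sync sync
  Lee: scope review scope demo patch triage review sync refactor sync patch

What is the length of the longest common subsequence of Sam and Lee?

Pick demo (Sam #2, Lee #4), patch (Sam #4, Lee #5), sync (Sam #5, Lee #8), sync (Sam #6, Lee #10); all 4 tasks appear in both, in order. Since dp[10][11] = 4, nothing longer is possible.

4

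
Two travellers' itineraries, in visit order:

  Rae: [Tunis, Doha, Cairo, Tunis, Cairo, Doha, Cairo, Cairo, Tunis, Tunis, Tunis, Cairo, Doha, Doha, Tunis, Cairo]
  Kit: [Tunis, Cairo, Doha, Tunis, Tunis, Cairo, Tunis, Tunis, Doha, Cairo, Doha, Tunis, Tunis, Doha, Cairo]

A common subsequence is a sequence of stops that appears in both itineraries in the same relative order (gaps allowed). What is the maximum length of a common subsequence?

10

One common subsequence of length 10: Tunis at Rae[1]=Kit[1] → Doha at Rae[2]=Kit[3] → Cairo at Rae[3]=Kit[6] → Tunis at Rae[4]=Kit[8] → Cairo at Rae[5]=Kit[10] → Doha at Rae[6]=Kit[11] → Tunis at Rae[10]=Kit[12] → Tunis at Rae[11]=Kit[13] → Doha at Rae[14]=Kit[14] → Cairo at Rae[16]=Kit[15], and the DP table's final entry dp[16][15] is also 10, so no common subsequence is longer.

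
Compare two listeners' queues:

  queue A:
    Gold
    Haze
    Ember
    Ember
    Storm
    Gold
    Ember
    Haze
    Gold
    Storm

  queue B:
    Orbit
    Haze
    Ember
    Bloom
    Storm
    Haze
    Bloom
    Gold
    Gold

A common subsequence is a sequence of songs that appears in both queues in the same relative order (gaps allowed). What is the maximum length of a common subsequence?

Pick Haze at queue A[2]=queue B[2], then Ember at queue A[3]=queue B[3], then Storm at queue A[5]=queue B[5], then Gold at queue A[6]=queue B[8], then Gold at queue A[9]=queue B[9]; all 5 songs appear in both, in order. dp[10][9] = 5 confirms this is the maximum.

5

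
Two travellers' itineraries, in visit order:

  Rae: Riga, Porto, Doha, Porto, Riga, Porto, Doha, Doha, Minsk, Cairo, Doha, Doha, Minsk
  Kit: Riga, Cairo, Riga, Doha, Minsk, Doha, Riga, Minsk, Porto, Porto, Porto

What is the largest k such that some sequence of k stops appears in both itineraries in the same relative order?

Match Riga (Rae #1, Kit #1) → Riga (Rae #5, Kit #3) → Doha (Rae #8, Kit #4) → Minsk (Rae #9, Kit #5) → Doha (Rae #11, Kit #6) → Minsk (Rae #13, Kit #8) — 6 stops in the same relative order in both, and the DP table's final entry dp[13][11] is also 6, so no common subsequence is longer.

6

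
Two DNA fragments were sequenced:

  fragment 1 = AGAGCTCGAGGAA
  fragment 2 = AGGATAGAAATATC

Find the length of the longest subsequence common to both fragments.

Match A at fragment 1[1]=fragment 2[1]; then G at fragment 1[2]=fragment 2[3]; then A at fragment 1[3]=fragment 2[4]; then T at fragment 1[6]=fragment 2[5]; then G at fragment 1[8]=fragment 2[7]; then A at fragment 1[9]=fragment 2[9]; then A at fragment 1[12]=fragment 2[10]; then A at fragment 1[13]=fragment 2[12] — 8 bases in the same relative order in both, and the DP table's final entry dp[13][14] is also 8, so no common subsequence is longer.

8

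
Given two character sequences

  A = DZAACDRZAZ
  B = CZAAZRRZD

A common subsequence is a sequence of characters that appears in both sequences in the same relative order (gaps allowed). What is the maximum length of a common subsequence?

5

Pick Z (A #2, B #2), then A (A #3, B #3), then A (A #4, B #4), then R (A #7, B #7), then Z (A #8, B #8); all 5 characters appear in both, in order. Since dp[10][9] = 5, nothing longer is possible.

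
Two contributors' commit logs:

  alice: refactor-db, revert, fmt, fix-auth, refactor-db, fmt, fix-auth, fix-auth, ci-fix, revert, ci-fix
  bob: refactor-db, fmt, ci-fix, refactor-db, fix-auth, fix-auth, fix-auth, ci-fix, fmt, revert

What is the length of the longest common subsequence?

One common subsequence of length 7: refactor-db [1,1]; then fmt [3,2]; then fix-auth [4,5]; then fix-auth [7,6]; then fix-auth [8,7]; then ci-fix [9,8]; then revert [10,10]. Since dp[11][10] = 7, nothing longer is possible.

7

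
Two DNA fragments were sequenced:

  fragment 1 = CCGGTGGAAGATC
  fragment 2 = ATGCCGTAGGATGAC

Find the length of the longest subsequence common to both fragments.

One common subsequence of length 10: C at fragment 1[1]=fragment 2[4] → C at fragment 1[2]=fragment 2[5] → G at fragment 1[4]=fragment 2[6] → T at fragment 1[5]=fragment 2[7] → G at fragment 1[6]=fragment 2[9] → G at fragment 1[7]=fragment 2[10] → A at fragment 1[8]=fragment 2[11] → G at fragment 1[10]=fragment 2[13] → A at fragment 1[11]=fragment 2[14] → C at fragment 1[13]=fragment 2[15]. Since dp[13][15] = 10, nothing longer is possible.

10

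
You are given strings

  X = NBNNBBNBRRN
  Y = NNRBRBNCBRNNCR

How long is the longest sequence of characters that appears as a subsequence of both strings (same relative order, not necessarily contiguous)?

Pick N [1,1]; then N [3,2]; then B [5,4]; then B [6,6]; then N [7,7]; then B [8,9]; then R [9,10]; then R [10,14]; all 8 characters appear in both, in order. Since dp[11][14] = 8, nothing longer is possible.

8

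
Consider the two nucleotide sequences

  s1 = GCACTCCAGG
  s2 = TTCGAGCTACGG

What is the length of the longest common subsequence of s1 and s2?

One common subsequence of length 7: G at s1[1]=s2[4] → A at s1[3]=s2[5] → C at s1[4]=s2[7] → T at s1[5]=s2[8] → C at s1[7]=s2[10] → G at s1[9]=s2[11] → G at s1[10]=s2[12]. Since dp[10][12] = 7, nothing longer is possible.

7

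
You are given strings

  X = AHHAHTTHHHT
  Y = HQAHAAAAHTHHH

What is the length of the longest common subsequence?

Let dp[i][j] be the LCS length of the first i characters of X and the first j characters of Y. dp[i][j] = dp[i-1][j-1]+1 when the i-th and j-th characters match, else max(dp[i-1][j], dp[i][j-1]).
    ·  H  Q  A  H  A  A  A  A  H  T  H  H  H
 ·  0  0  0  0  0  0  0  0  0  0  0  0  0  0
 A  0  0  0  1  1  1  1  1  1  1  1  1  1  1
 H  0  1  1  1  2  2  2  2  2  2  2  2  2  2
 H  0  1  1  1  2  2  2  2  2  3  3  3  3  3
 A  0  1  1  2  2  3  3  3  3  3  3  3  3  3
 H  0  1  1  2  3  3  3  3  3  4  4  4  4  4
 T  0  1  1  2  3  3  3  3  3  4  5  5  5  5
 T  0  1  1  2  3  3  3  3  3  4  5  5  5  5
 H  0  1  1  2  3  3  3  3  3  4  5  6  6  6
 H  0  1  1  2  3  3  3  3  3  4  5  6  7  7
 H  0  1  1  2  3  3  3  3  3  4  5  6  7  8
 T  0  1  1  2  3  3  3  3  3  4  5  6  7  8
dp[11][13] = 8. One LCS (by backtracking along matches): AHAHTHHH.

8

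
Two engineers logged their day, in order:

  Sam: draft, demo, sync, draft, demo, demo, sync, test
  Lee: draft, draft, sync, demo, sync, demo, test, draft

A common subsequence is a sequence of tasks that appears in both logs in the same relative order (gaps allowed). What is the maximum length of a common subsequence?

Pick draft [1,2], demo [2,4], sync [3,5], demo [6,6], test [8,7]; all 5 tasks appear in both, in order, and the DP table's final entry dp[8][8] is also 5, so no common subsequence is longer.

5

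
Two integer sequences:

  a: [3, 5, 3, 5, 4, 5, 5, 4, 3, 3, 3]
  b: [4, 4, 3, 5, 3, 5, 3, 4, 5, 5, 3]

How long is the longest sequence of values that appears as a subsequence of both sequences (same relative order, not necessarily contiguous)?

Let dp[i][j] be the LCS length of the first i values of a and the first j values of b. dp[i][j] = dp[i-1][j-1]+1 when the i-th and j-th values match, else max(dp[i-1][j], dp[i][j-1]).
    ·  4  4  3  5  3  5  3  4  5  5  3
 ·  0  0  0  0  0  0  0  0  0  0  0  0
 3  0  0  0  1  1  1  1  1  1  1  1  1
 5  0  0  0  1  2  2  2  2  2  2  2  2
 3  0  0  0  1  2  3  3  3  3  3  3  3
 5  0  0  0  1  2  3  4  4  4  4  4  4
 4  0  1  1  1  2  3  4  4  5  5  5  5
 5  0  1  1  1  2  3  4  4  5  6  6  6
 5  0  1  1  1  2  3  4  4  5  6  7  7
 4  0  1  2  2  2  3  4  4  5  6  7  7
 3  0  1  2  3  3  3  4  5  5  6  7  8
 3  0  1  2  3  3  4  4  5  5  6  7  8
 3  0  1  2  3  3  4  4  5  5  6  7  8
dp[11][11] = 8. One LCS (by backtracking along matches): 3, 5, 3, 5, 4, 5, 5, 3.

8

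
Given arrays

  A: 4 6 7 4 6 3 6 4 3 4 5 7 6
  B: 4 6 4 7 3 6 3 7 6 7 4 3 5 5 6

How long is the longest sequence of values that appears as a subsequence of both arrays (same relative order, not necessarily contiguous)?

10

Match 4 (A #1, B #1), then 6 (A #2, B #2), then 7 (A #3, B #4), then 6 (A #5, B #6), then 3 (A #6, B #7), then 6 (A #7, B #9), then 4 (A #8, B #11), then 3 (A #9, B #12), then 5 (A #11, B #14), then 6 (A #13, B #15) — 10 values in the same relative order in both. The LCS DP gives dp[13][15] = 10, so this is optimal.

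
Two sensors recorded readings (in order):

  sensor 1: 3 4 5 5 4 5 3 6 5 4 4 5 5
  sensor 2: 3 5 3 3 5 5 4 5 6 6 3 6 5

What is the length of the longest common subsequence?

Pick 3 at sensor 1[1]=sensor 2[4]; then 5 at sensor 1[3]=sensor 2[5]; then 5 at sensor 1[4]=sensor 2[6]; then 4 at sensor 1[5]=sensor 2[7]; then 5 at sensor 1[6]=sensor 2[8]; then 3 at sensor 1[7]=sensor 2[11]; then 6 at sensor 1[8]=sensor 2[12]; then 5 at sensor 1[13]=sensor 2[13]; all 8 values appear in both, in order. Since dp[13][13] = 8, nothing longer is possible.

8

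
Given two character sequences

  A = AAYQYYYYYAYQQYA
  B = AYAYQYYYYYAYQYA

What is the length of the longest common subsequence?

14

One common subsequence of length 14: A at A[1]=B[1], then A at A[2]=B[3], then Y at A[3]=B[4], then Q at A[4]=B[5], then Y at A[5]=B[6], then Y at A[6]=B[7], then Y at A[7]=B[8], then Y at A[8]=B[9], then Y at A[9]=B[10], then A at A[10]=B[11], then Y at A[11]=B[12], then Q at A[13]=B[13], then Y at A[14]=B[14], then A at A[15]=B[15]. The LCS DP gives dp[15][15] = 14, so this is optimal.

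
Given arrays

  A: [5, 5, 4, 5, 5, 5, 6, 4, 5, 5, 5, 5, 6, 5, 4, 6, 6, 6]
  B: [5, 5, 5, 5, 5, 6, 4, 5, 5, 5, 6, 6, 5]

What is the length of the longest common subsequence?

12

One common subsequence of length 12: 5 [1,1], then 5 [2,2], then 5 [4,3], then 5 [5,4], then 5 [6,5], then 6 [7,6], then 4 [8,7], then 5 [9,8], then 5 [10,9], then 5 [11,10], then 6 [13,12], then 5 [14,13]. The LCS DP gives dp[18][13] = 12, so this is optimal.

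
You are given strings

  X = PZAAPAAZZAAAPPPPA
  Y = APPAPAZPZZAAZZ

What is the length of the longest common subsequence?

Match P [1,3], then A [3,4], then A [4,6], then P [5,8], then A [6,11], then A [7,12], then Z [8,13], then Z [9,14] — 8 characters in the same relative order in both. Since dp[17][14] = 8, nothing longer is possible.

8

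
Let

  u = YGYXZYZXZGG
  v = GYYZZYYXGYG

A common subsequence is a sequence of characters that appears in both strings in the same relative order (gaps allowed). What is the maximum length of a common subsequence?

7

Pick Y [1,2], then Y [3,3], then Z [5,5], then Y [6,7], then X [8,8], then G [10,9], then G [11,11]; all 7 characters appear in both, in order, and the DP table's final entry dp[11][11] is also 7, so no common subsequence is longer.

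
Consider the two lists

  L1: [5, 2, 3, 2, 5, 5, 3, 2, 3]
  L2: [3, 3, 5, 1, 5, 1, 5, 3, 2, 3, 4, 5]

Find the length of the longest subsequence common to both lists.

6

Pick 5 [1,3]; then 5 [5,5]; then 5 [6,7]; then 3 [7,8]; then 2 [8,9]; then 3 [9,10]; all 6 values appear in both, in order. dp[9][12] = 6 confirms this is the maximum.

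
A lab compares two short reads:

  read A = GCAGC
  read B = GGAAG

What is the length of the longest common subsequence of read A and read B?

3

Pick G [1,2]; then A [3,4]; then G [4,5]; all 3 bases appear in both, in order. The LCS DP gives dp[5][5] = 3, so this is optimal.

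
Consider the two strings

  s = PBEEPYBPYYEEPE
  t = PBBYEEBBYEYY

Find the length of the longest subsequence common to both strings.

Pick P at s[1]=t[1] → B at s[2]=t[3] → E at s[3]=t[5] → E at s[4]=t[6] → Y at s[6]=t[9] → Y at s[9]=t[11] → Y at s[10]=t[12]; all 7 characters appear in both, in order. The LCS DP gives dp[14][12] = 7, so this is optimal.

7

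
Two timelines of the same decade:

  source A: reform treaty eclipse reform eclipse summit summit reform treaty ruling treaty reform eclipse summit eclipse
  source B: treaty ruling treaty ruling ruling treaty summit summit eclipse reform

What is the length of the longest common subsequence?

6

One common subsequence of length 6: treaty [2,1]; then treaty [9,3]; then ruling [10,5]; then treaty [11,6]; then summit [14,8]; then eclipse [15,9], and the DP table's final entry dp[15][10] is also 6, so no common subsequence is longer.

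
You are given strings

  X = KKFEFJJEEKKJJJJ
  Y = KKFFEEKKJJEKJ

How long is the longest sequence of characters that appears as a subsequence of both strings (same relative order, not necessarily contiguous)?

Taking K at X[1]=Y[1], K at X[2]=Y[2], F at X[3]=Y[3], F at X[5]=Y[4], E at X[8]=Y[5], E at X[9]=Y[6], K at X[10]=Y[7], K at X[11]=Y[8], J at X[12]=Y[9], J at X[13]=Y[10], J at X[15]=Y[13] gives a common subsequence of length 11. The LCS DP gives dp[15][13] = 11, so this is optimal.

11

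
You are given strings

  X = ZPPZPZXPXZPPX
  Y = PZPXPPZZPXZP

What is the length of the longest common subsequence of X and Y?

9

Taking Z [1,2] → P [2,5] → P [3,6] → Z [4,7] → Z [6,8] → P [8,9] → X [9,10] → Z [10,11] → P [12,12] gives a common subsequence of length 9. The LCS DP gives dp[13][12] = 9, so this is optimal.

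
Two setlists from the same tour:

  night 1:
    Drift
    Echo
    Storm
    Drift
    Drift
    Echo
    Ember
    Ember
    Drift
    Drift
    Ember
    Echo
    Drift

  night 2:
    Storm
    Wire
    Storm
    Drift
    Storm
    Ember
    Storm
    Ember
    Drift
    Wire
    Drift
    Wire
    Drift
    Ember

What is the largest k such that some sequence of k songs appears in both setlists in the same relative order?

7

One common subsequence of length 7: Drift (night 1 #1, night 2 #4), then Storm (night 1 #3, night 2 #5), then Ember (night 1 #7, night 2 #6), then Ember (night 1 #8, night 2 #8), then Drift (night 1 #9, night 2 #11), then Drift (night 1 #10, night 2 #13), then Ember (night 1 #11, night 2 #14). Since dp[13][14] = 7, nothing longer is possible.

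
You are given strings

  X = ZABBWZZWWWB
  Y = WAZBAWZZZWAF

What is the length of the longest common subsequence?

Taking Z (X #1, Y #3) → A (X #2, Y #5) → W (X #5, Y #6) → Z (X #6, Y #8) → Z (X #7, Y #9) → W (X #8, Y #10) gives a common subsequence of length 6. dp[11][12] = 6 confirms this is the maximum.

6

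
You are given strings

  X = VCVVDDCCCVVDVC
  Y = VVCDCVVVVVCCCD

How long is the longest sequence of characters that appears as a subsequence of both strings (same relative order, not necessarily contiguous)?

8

Pick V (X #1, Y #2), then C (X #2, Y #5), then V (X #3, Y #9), then V (X #4, Y #10), then C (X #7, Y #11), then C (X #8, Y #12), then C (X #9, Y #13), then D (X #12, Y #14); all 8 characters appear in both, in order, and the DP table's final entry dp[14][14] is also 8, so no common subsequence is longer.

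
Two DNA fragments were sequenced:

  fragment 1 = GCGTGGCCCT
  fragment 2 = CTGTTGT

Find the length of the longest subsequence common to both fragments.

5

One common subsequence of length 5: C (fragment 1 #2, fragment 2 #1), G (fragment 1 #3, fragment 2 #3), T (fragment 1 #4, fragment 2 #5), G (fragment 1 #6, fragment 2 #6), T (fragment 1 #10, fragment 2 #7). The LCS DP gives dp[10][7] = 5, so this is optimal.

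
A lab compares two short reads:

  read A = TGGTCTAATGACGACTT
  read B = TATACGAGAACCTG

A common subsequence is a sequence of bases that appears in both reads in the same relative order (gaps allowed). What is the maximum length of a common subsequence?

Match T (read A #1, read B #1); then T (read A #4, read B #3); then C (read A #5, read B #5); then A (read A #7, read B #7); then A (read A #8, read B #9); then A (read A #11, read B #10); then C (read A #12, read B #11); then C (read A #15, read B #12); then T (read A #16, read B #13) — 9 bases in the same relative order in both, and the DP table's final entry dp[17][14] is also 9, so no common subsequence is longer.

9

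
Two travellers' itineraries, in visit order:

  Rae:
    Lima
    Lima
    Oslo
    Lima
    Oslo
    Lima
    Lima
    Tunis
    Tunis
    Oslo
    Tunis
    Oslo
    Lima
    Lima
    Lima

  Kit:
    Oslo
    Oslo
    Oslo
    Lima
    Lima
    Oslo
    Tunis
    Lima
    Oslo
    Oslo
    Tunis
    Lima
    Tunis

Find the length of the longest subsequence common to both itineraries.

Match Lima (Rae #1, Kit #4) → Lima (Rae #2, Kit #5) → Oslo (Rae #3, Kit #6) → Lima (Rae #4, Kit #8) → Oslo (Rae #5, Kit #9) → Oslo (Rae #10, Kit #10) → Tunis (Rae #11, Kit #11) → Lima (Rae #13, Kit #12) — 8 stops in the same relative order in both. dp[15][13] = 8 confirms this is the maximum.

8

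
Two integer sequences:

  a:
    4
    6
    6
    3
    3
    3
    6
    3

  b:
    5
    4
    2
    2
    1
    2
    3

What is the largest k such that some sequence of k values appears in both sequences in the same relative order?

2

Pick 4 (a #1, b #2) → 3 (a #8, b #7); all 2 values appear in both, in order, and the DP table's final entry dp[8][7] is also 2, so no common subsequence is longer.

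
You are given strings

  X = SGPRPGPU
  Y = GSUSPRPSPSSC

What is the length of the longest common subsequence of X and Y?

Let dp[i][j] be the LCS length of the first i characters of X and the first j characters of Y. dp[i][j] = dp[i-1][j-1]+1 when the i-th and j-th characters match, else max(dp[i-1][j], dp[i][j-1]).
    ·  G  S  U  S  P  R  P  S  P  S  S  C
 ·  0  0  0  0  0  0  0  0  0  0  0  0  0
 S  0  0  1  1  1  1  1  1  1  1  1  1  1
 G  0  1  1  1  1  1  1  1  1  1  1  1  1
 P  0  1  1  1  1  2  2  2  2  2  2  2  2
 R  0  1  1  1  1  2  3  3  3  3  3  3  3
 P  0  1  1  1  1  2  3  4  4  4  4  4  4
 G  0  1  1  1  1  2  3  4  4  4  4  4  4
 P  0  1  1  1  1  2  3  4  4  5  5  5  5
 U  0  1  1  2  2  2  3  4  4  5  5  5  5
dp[8][12] = 5. One LCS (by backtracking along matches): SPRPP.

5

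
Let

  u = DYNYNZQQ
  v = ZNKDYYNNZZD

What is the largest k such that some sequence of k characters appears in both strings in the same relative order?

5

Taking D (u #1, v #4), then Y (u #2, v #6), then N (u #3, v #7), then N (u #5, v #8), then Z (u #6, v #10) gives a common subsequence of length 5. The LCS DP gives dp[8][11] = 5, so this is optimal.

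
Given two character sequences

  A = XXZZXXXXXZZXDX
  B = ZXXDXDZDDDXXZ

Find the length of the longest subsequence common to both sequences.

7

Pick Z at A[4]=B[1]; then X at A[5]=B[2]; then X at A[6]=B[3]; then X at A[7]=B[5]; then X at A[8]=B[11]; then X at A[9]=B[12]; then Z at A[11]=B[13]; all 7 characters appear in both, in order. Since dp[14][13] = 7, nothing longer is possible.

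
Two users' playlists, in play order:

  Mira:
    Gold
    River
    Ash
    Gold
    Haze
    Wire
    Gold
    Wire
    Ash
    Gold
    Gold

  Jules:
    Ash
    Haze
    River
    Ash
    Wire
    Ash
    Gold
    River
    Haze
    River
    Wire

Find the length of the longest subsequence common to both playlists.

One common subsequence of length 5: River at Mira[2]=Jules[3], then Ash at Mira[3]=Jules[6], then Gold at Mira[4]=Jules[7], then Haze at Mira[5]=Jules[9], then Wire at Mira[8]=Jules[11], and the DP table's final entry dp[11][11] is also 5, so no common subsequence is longer.

5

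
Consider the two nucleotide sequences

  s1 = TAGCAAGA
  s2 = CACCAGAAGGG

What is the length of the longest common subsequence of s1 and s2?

Taking A at s1[2]=s2[5], then G at s1[3]=s2[6], then A at s1[5]=s2[7], then A at s1[6]=s2[8], then G at s1[7]=s2[11] gives a common subsequence of length 5, and the DP table's final entry dp[8][11] is also 5, so no common subsequence is longer.

5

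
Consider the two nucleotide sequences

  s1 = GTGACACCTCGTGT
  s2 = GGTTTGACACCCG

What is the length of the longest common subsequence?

10

Pick G [1,2]; then T [2,5]; then G [3,6]; then A [4,7]; then C [5,8]; then A [6,9]; then C [7,10]; then C [8,11]; then C [10,12]; then G [13,13]; all 10 bases appear in both, in order. The LCS DP gives dp[14][13] = 10, so this is optimal.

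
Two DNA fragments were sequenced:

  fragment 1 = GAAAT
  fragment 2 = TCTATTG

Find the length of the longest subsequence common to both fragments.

2

Pick A (fragment 1 #2, fragment 2 #4), then T (fragment 1 #5, fragment 2 #6); all 2 bases appear in both, in order. The LCS DP gives dp[5][7] = 2, so this is optimal.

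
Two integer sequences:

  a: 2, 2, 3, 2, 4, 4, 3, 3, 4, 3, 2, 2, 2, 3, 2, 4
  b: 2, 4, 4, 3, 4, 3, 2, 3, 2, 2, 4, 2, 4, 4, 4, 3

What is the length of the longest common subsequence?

Taking 2 at a[4]=b[1], then 4 at a[5]=b[2], then 4 at a[6]=b[3], then 3 at a[8]=b[4], then 4 at a[9]=b[5], then 3 at a[10]=b[6], then 2 at a[11]=b[7], then 2 at a[12]=b[9], then 2 at a[13]=b[10], then 2 at a[15]=b[12], then 4 at a[16]=b[15] gives a common subsequence of length 11, and the DP table's final entry dp[16][16] is also 11, so no common subsequence is longer.

11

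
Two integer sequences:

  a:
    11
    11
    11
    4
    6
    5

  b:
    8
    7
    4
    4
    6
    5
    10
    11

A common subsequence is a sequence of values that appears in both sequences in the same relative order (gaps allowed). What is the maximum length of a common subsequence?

Let dp[i][j] be the LCS length of the first i values of a and the first j values of b. dp[i][j] = dp[i-1][j-1]+1 when the i-th and j-th values match, else max(dp[i-1][j], dp[i][j-1]).
    ·  8  7  4  4  6  5 10 11
 ·  0  0  0  0  0  0  0  0  0
11  0  0  0  0  0  0  0  0  1
11  0  0  0  0  0  0  0  0  1
11  0  0  0  0  0  0  0  0  1
 4  0  0  0  1  1  1  1  1  1
 6  0  0  0  1  1  2  2  2  2
 5  0  0  0  1  1  2  3  3  3
dp[6][8] = 3. One LCS (by backtracking along matches): 4, 6, 5.

3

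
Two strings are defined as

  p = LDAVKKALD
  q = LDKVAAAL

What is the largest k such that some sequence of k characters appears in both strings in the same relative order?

5

Taking L (p #1, q #1); then D (p #2, q #2); then A (p #3, q #6); then A (p #7, q #7); then L (p #8, q #8) gives a common subsequence of length 5. The LCS DP gives dp[9][8] = 5, so this is optimal.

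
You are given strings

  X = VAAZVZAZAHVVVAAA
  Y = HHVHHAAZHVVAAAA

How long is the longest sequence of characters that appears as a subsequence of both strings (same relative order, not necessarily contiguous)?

Taking V [1,3], A [3,6], A [7,7], Z [8,8], H [10,9], V [11,10], V [12,11], A [14,13], A [15,14], A [16,15] gives a common subsequence of length 10. dp[16][15] = 10 confirms this is the maximum.

10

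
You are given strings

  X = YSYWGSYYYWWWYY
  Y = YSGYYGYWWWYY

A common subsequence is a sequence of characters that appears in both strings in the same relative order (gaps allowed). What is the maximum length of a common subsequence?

Taking Y [1,1], S [2,2], G [5,3], Y [7,4], Y [8,5], Y [9,7], W [10,8], W [11,9], W [12,10], Y [13,11], Y [14,12] gives a common subsequence of length 11. dp[14][12] = 11 confirms this is the maximum.

11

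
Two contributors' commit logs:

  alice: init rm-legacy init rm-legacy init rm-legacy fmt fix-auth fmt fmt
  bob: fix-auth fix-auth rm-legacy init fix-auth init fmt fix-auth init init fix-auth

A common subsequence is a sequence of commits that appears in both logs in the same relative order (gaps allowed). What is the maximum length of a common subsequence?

Pick rm-legacy at alice[2]=bob[3], then init at alice[3]=bob[4], then init at alice[5]=bob[6], then fmt at alice[7]=bob[7], then fix-auth at alice[8]=bob[11]; all 5 commits appear in both, in order, and the DP table's final entry dp[10][11] is also 5, so no common subsequence is longer.

5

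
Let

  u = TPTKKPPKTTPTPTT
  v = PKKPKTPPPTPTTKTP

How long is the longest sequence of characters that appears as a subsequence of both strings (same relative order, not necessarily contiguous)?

11

Match P [2,1], then K [4,2], then K [5,3], then P [7,4], then K [8,5], then T [9,6], then T [10,10], then P [11,11], then T [12,12], then T [14,13], then T [15,15] — 11 characters in the same relative order in both. dp[15][16] = 11 confirms this is the maximum.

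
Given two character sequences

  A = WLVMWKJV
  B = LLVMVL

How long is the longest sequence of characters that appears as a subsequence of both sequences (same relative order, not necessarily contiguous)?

4

One common subsequence of length 4: L [2,2], V [3,3], M [4,4], V [8,5], and the DP table's final entry dp[8][6] is also 4, so no common subsequence is longer.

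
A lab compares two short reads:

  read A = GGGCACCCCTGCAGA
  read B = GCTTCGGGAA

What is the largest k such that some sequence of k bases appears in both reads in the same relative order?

Match G [1,1], then G [2,6], then G [3,7], then G [11,8], then A [13,9], then A [15,10] — 6 bases in the same relative order in both. Since dp[15][10] = 6, nothing longer is possible.

6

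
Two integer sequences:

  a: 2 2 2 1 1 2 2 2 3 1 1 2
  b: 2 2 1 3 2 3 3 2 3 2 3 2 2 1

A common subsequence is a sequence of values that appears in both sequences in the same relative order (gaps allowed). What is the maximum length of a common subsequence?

8

Pick 2 (a #2, b #1) → 2 (a #3, b #2) → 1 (a #4, b #3) → 2 (a #6, b #5) → 2 (a #7, b #8) → 2 (a #8, b #10) → 3 (a #9, b #11) → 1 (a #11, b #14); all 8 values appear in both, in order. Since dp[12][14] = 8, nothing longer is possible.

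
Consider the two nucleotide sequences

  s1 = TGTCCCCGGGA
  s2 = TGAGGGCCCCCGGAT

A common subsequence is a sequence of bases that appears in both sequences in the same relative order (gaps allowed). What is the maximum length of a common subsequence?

9

Pick T at s1[1]=s2[1], G at s1[2]=s2[6], C at s1[4]=s2[8], C at s1[5]=s2[9], C at s1[6]=s2[10], C at s1[7]=s2[11], G at s1[9]=s2[12], G at s1[10]=s2[13], A at s1[11]=s2[14]; all 9 bases appear in both, in order, and the DP table's final entry dp[11][15] is also 9, so no common subsequence is longer.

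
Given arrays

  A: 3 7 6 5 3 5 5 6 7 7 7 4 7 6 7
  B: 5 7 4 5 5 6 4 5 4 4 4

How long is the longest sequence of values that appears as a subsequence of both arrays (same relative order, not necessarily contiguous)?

Pick 7 [2,2], 5 [4,4], 5 [6,5], 5 [7,8], 4 [12,11]; all 5 values appear in both, in order. Since dp[15][11] = 5, nothing longer is possible.

5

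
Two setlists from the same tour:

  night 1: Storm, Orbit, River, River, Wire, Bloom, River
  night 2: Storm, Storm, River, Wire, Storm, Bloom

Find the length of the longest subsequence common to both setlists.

4

One common subsequence of length 4: Storm at night 1[1]=night 2[2]; then River at night 1[4]=night 2[3]; then Wire at night 1[5]=night 2[4]; then Bloom at night 1[6]=night 2[6]. The LCS DP gives dp[7][6] = 4, so this is optimal.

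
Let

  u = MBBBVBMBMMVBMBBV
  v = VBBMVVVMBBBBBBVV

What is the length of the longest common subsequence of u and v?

Taking B [2,2] → B [3,3] → B [4,9] → B [6,10] → B [8,11] → B [12,12] → B [14,13] → B [15,14] → V [16,16] gives a common subsequence of length 9. Since dp[16][16] = 9, nothing longer is possible.

9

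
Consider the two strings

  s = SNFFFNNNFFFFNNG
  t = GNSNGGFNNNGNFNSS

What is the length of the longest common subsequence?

8

Match S at s[1]=t[3]; then N at s[2]=t[4]; then F at s[3]=t[7]; then N at s[6]=t[9]; then N at s[7]=t[10]; then N at s[8]=t[12]; then F at s[12]=t[13]; then N at s[13]=t[14] — 8 characters in the same relative order in both. dp[15][16] = 8 confirms this is the maximum.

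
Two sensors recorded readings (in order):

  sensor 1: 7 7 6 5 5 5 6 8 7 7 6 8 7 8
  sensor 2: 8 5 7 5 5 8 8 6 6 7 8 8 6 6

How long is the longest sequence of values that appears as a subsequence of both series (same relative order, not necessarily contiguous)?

Pick 7 [2,3]; then 5 [4,4]; then 5 [5,5]; then 6 [7,9]; then 7 [10,10]; then 8 [12,11]; then 8 [14,12]; all 7 values appear in both, in order. The LCS DP gives dp[14][14] = 7, so this is optimal.

7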